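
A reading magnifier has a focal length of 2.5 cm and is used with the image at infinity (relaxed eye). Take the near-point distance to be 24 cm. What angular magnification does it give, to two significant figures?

9.6

M = D/f = 24/2.5 = 9.600.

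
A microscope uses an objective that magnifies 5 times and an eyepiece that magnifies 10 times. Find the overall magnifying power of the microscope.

50

The overall magnification of a compound microscope is the product of the objective and eyepiece magnifications:
M = M_obj x M_eye = 5 x 10 = 50.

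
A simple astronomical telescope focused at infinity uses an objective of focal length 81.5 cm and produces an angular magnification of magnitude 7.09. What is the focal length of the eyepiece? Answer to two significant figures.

|M| = f_obj/f_eye, so f_eye = f_obj/|M| = 81.5/7.09 = 11.495 cm.

11 cm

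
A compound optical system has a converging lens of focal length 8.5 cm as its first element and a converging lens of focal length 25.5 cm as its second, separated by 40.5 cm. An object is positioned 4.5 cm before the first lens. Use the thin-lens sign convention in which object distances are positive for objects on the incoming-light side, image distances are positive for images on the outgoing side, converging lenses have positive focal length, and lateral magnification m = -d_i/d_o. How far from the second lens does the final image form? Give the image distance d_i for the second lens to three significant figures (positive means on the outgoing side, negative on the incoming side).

First lens: d_i1 = 1/(1/8.5 - 1/4.5) = -9.563 cm.
With d_i1 < 0 the first image is virtual and lies on the object side; the object distance for lens 2 is d_o2 = 40.5 - (-9.563) = 50.062 cm.
Second lens: d_i2 = 1/(1/25.5 - 1/(50.062)) = 51.973 cm.

52.0 cm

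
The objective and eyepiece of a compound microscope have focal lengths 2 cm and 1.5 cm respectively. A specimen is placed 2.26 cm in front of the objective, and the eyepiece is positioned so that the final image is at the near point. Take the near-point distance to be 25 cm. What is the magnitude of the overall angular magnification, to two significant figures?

140

Objective: 1/d_i = 1/f_obj - 1/d_o = 1/2 - 1/2.26 = 0.05752 cm^-1, so d_i = 17.385 cm.
m_obj = -d_i/d_o = -17.385/2.26 = -7.692.
Eyepiece angular magnification (image at near point): M_eye = 1 + D/f_e = 1 + 25/1.5 = 17.667.
Overall M = m_obj x M_eye = (-7.692)(17.667) = -135.90.
|M| = 135.90.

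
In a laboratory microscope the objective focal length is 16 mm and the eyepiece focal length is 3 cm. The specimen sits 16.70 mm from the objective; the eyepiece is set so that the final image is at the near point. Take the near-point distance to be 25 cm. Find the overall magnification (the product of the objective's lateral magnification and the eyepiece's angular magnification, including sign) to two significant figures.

-210

Convert to cm: f_obj = 16 mm = 1.6 cm; d_o = 16.70 mm = 1.67 cm.
Objective: 1/d_i = 1/f_obj - 1/d_o = 1/1.6 - 1/1.67 = 0.02620 cm^-1, so d_i = 38.171 cm.
m_obj = -d_i/d_o = -38.171/1.67 = -22.857.
Eyepiece angular magnification (image at near point): M_eye = 1 + D/f_e = 1 + 25/3 = 9.333.
Overall M = m_obj x M_eye = (-22.857)(9.333) = -213.33.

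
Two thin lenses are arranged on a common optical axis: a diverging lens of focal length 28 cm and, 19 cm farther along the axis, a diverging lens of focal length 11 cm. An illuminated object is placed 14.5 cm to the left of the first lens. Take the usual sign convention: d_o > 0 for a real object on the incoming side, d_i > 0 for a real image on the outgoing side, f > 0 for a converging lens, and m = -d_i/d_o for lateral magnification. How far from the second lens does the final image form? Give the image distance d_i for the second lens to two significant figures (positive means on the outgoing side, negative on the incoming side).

-7.9 cm

Lens 1: 1/d_i1 = 1/f_1 - 1/d_o1 = 1/(-28) - 1/14.5 = -0.10468 cm^-1, so d_i1 = -9.553 cm.
The intermediate image is virtual, 9.553 cm to the left of lens 1, so d_o2 = L - d_i1 = 19 - (-9.553) = 28.553 cm.
Lens 2: 1/d_i2 = 1/f_2 - 1/d_o2 = 1/(-11) - 1/(28.553) = -0.12593 cm^-1, so d_i2 = -7.941 cm.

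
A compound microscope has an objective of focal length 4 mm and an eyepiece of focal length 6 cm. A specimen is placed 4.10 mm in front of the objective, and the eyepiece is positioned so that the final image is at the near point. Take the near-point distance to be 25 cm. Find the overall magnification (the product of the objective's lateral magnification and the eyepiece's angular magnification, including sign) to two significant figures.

Convert to cm: f_obj = 4 mm = 0.4 cm; d_o = 4.10 mm = 0.41 cm.
Objective: 1/d_i = 1/f_obj - 1/d_o = 1/0.4 - 1/0.41 = 0.06098 cm^-1, so d_i = 16.400 cm.
m_obj = -d_i/d_o = -16.400/0.41 = -40.000.
Eyepiece angular magnification (image at near point): M_eye = 1 + D/f_e = 1 + 25/6 = 5.167.
Overall M = m_obj x M_eye = (-40.000)(5.167) = -206.67.

-210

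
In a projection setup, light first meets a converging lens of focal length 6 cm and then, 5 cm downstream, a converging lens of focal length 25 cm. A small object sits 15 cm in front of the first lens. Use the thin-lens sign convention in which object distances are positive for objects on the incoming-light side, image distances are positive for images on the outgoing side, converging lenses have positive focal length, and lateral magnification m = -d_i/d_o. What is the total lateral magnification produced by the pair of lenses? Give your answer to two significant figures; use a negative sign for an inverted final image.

First lens: d_i1 = 1/(1/6 - 1/15) = 10.000 cm.
m_1 = -(10.000)/15 = -0.6667.
Since 10.000 cm > 5 cm, the first image lies past the second lens and serves as a virtual object: d_o2 = L - d_i1 = -5.000 cm.
Second lens: d_i2 = 1/(1/25 - 1/(-5.000)) = 4.167 cm.
m_2 = -(4.167)/(-5.000) = 0.8333.
Total m = m_1 x m_2 = (-0.6667)(0.8333) = -0.5556.

-0.56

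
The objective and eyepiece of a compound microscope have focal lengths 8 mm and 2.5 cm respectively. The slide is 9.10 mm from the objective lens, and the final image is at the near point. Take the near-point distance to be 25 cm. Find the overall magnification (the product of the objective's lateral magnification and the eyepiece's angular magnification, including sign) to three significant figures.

Convert to cm: f_obj = 8 mm = 0.8 cm; d_o = 9.10 mm = 0.91 cm.
Objective: 1/d_i = 1/f_obj - 1/d_o = 1/0.8 - 1/0.91 = 0.15110 cm^-1, so d_i = 6.618 cm.
m_obj = -d_i/d_o = -6.618/0.91 = -7.273.
Eyepiece angular magnification (image at near point): M_eye = 1 + D/f_e = 1 + 25/2.5 = 11.000.
Overall M = m_obj x M_eye = (-7.273)(11.000) = -80.00.

-80.0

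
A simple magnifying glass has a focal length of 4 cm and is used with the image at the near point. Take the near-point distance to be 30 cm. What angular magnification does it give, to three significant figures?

M = 1 + D/f = 1 + 30/4 = 8.500.

8.50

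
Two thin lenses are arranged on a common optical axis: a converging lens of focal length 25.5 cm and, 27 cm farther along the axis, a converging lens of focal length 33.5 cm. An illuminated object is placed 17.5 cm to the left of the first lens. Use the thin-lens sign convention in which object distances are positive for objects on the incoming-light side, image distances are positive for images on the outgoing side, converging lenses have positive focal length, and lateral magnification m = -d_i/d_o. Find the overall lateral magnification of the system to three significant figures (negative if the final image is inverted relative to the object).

-2.17

Applying the thin-lens equation to the first lens, 1/25.5 = 1/17.5 + 1/d_i1, which gives d_i1 = -55.781 cm.
Its lateral magnification is m_1 = -d_i1/d_o1 = -(-55.781)/17.5 = 3.1875.
With d_i1 < 0 the first image is virtual and lies on the object side; the object distance for lens 2 is d_o2 = 27 - (-55.781) = 82.781 cm.
Applying the thin-lens equation again with f_2 = 33.5 cm and d_o2 = 82.781 cm gives d_i2 = 56.272 cm.
m_2 = -(56.272)/(82.781) = -0.6798.
The system's lateral magnification is m_1 m_2 = (3.1875)(-0.6798) = -2.1668.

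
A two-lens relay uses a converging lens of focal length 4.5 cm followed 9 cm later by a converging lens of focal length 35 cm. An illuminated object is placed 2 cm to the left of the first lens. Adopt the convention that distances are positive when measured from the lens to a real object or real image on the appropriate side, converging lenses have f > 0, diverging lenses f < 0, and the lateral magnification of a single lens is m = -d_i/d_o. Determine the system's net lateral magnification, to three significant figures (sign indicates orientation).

2.81

Applying the thin-lens equation to the first lens, 1/4.5 = 1/2 + 1/d_i1, which gives d_i1 = -3.600 cm.
Its lateral magnification is m_1 = -d_i1/d_o1 = -(-3.600)/2 = 1.8000.
The intermediate image is virtual, 3.600 cm to the left of lens 1, so d_o2 = L - d_i1 = 9 - (-3.600) = 12.600 cm.
Applying the thin-lens equation again with f_2 = 35 cm and d_o2 = 12.600 cm gives d_i2 = -19.688 cm.
m_2 = -(-19.688)/(12.600) = 1.5625.
Overall magnification: m = m_1 m_2 = 2.8125.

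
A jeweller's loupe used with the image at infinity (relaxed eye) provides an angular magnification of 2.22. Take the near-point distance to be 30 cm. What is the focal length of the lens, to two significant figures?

14 cm

For the image at infinity, M = D/f.
f = D/M = 30/2.22 = 13.514 cm.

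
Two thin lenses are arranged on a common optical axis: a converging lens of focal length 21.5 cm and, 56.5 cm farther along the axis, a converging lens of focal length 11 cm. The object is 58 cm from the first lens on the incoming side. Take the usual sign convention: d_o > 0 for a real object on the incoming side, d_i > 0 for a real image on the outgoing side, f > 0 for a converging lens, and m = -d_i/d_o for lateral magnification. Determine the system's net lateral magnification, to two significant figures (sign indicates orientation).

0.57

First lens: d_i1 = 1/(1/21.5 - 1/58) = 34.164 cm.
m_1 = -(34.164)/58 = -0.5890.
The intermediate image is 34.164 cm to the right of lens 1, so d_o2 = L - d_i1 = 56.5 - 34.164 = 22.336 cm.
Second lens: d_i2 = 1/(1/11 - 1/(22.336)) = 21.674 cm.
m_2 = -(21.674)/(22.336) = -0.9704.
The system's lateral magnification is m_1 m_2 = (-0.5890)(-0.9704) = 0.5716.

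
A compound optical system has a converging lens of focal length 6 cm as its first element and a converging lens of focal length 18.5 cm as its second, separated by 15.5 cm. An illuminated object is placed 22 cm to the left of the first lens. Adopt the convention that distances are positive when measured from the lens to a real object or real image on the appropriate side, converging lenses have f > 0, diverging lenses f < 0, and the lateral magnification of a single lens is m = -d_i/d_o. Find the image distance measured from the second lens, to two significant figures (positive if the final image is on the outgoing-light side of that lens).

Lens 1: 1/d_i1 = 1/f_1 - 1/d_o1 = 1/6 - 1/22 = 0.12121 cm^-1, so d_i1 = 8.250 cm.
Object distance for lens 2: d_o2 = 15.5 - 8.250 = 7.250 cm.
Lens 2: 1/d_i2 = 1/f_2 - 1/d_o2 = 1/18.5 - 1/(7.250) = -0.08388 cm^-1, so d_i2 = -11.922 cm.

-12 cm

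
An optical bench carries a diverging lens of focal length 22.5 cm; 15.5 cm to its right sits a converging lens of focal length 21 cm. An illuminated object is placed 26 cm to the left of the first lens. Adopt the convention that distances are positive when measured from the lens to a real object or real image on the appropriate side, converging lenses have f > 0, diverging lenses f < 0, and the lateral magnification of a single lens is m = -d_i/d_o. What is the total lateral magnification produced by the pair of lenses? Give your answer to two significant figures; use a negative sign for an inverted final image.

-1.5

Lens 1: 1/d_i1 = 1/f_1 - 1/d_o1 = 1/(-22.5) - 1/26 = -0.08291 cm^-1, so d_i1 = -12.062 cm.
m_1 = -(-12.062)/26 = 0.4639.
With d_i1 < 0 the first image is virtual and lies on the object side; the object distance for lens 2 is d_o2 = 15.5 - (-12.062) = 27.562 cm.
Lens 2: 1/d_i2 = 1/f_2 - 1/d_o2 = 1/21 - 1/(27.562) = 0.01134 cm^-1, so d_i2 = 88.207 cm.
m_2 = -(88.207)/(27.562) = -3.2003.
Total m = m_1 x m_2 = (0.4639)(-3.2003) = -1.4847.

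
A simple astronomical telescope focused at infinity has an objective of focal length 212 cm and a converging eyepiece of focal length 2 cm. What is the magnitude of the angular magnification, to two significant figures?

|M| = f_obj/|f_eye| = 212/2 = 106.000.

110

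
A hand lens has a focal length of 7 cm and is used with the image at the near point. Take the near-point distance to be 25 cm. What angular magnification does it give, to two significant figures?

M = 1 + D/f = 1 + 25/7 = 4.571.

4.6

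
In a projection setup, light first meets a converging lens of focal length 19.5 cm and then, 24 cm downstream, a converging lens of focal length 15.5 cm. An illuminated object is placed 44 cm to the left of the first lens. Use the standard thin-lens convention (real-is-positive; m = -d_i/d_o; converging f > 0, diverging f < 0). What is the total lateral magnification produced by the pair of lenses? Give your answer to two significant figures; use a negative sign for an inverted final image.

-0.47

Lens 1: 1/d_i1 = 1/f_1 - 1/d_o1 = 1/19.5 - 1/44 = 0.02855 cm^-1, so d_i1 = 35.020 cm.
m_1 = -(35.020)/44 = -0.7959.
Since 35.020 cm > 24 cm, the first image lies past the second lens and serves as a virtual object: d_o2 = L - d_i1 = -11.020 cm.
Lens 2: 1/d_i2 = 1/f_2 - 1/d_o2 = 1/15.5 - 1/(-11.020) = 0.15526 cm^-1, so d_i2 = 6.441 cm.
m_2 = -(6.441)/(-11.020) = 0.5845.
Total m = m_1 x m_2 = (-0.7959)(0.5845) = -0.4652.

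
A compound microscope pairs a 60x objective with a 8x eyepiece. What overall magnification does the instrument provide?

480

The overall magnification of a compound microscope is the product of the objective and eyepiece magnifications:
M = M_obj x M_eye = 60 x 8 = 480.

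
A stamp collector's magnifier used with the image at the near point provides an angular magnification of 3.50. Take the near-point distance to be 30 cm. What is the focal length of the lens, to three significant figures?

12.0 cm

For the image at the near point, M = 1 + D/f.
f = D/(M - 1) = 30/(3.5 - 1) = 12.000 cm.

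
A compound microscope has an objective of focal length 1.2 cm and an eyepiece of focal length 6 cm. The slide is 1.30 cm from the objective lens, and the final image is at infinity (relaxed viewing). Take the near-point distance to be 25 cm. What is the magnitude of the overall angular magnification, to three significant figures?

50.0

Objective: 1/d_i = 1/f_obj - 1/d_o = 1/1.2 - 1/1.30 = 0.06410 cm^-1, so d_i = 15.600 cm.
m_obj = -d_i/d_o = -15.600/1.30 = -12.000.
Eyepiece angular magnification (image at infinity): M_eye = D/f_e = 25/6 = 4.167.
Overall M = m_obj x M_eye = (-12.000)(4.167) = -50.00.
|M| = 50.00.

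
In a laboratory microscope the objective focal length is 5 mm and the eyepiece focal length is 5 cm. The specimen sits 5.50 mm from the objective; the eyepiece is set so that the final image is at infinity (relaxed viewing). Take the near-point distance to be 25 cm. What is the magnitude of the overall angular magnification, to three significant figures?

Convert to cm: f_obj = 5 mm = 0.5 cm; d_o = 5.50 mm = 0.55 cm.
Objective: 1/d_i = 1/f_obj - 1/d_o = 1/0.5 - 1/0.55 = 0.18182 cm^-1, so d_i = 5.500 cm.
m_obj = -d_i/d_o = -5.500/0.55 = -10.000.
Eyepiece angular magnification (image at infinity): M_eye = D/f_e = 25/5 = 5.000.
Overall M = m_obj x M_eye = (-10.000)(5.000) = -50.00.
|M| = 50.00.

50.0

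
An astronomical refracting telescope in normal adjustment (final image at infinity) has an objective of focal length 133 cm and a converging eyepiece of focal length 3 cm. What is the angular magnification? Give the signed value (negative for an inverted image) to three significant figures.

-44.3

M = -f_obj/f_eye = -133/(3) = -44.333.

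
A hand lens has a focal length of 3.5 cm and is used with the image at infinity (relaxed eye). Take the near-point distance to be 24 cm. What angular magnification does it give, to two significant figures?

M = D/f = 24/3.5 = 6.857.

6.9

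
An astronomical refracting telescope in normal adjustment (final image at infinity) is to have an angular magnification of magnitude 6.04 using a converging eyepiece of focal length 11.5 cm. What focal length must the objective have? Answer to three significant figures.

|M| = f_obj/|f_eye|, so f_obj = |M| x |f_eye| = 6.04 x 11.5 = 69.460 cm.

69.5 cm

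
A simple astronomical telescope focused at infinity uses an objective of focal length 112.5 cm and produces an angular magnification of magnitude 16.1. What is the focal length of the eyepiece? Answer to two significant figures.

|M| = f_obj/f_eye, so f_eye = f_obj/|M| = 112.5/16.1 = 6.988 cm.

7.0 cm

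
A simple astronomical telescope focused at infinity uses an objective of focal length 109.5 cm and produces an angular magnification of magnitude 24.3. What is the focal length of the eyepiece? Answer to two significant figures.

|M| = f_obj/f_eye, so f_eye = f_obj/|M| = 109.5/24.3 = 4.506 cm.

4.5 cm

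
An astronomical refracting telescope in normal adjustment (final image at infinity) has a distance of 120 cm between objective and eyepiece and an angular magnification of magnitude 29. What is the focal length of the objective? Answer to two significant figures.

120 cm

In normal adjustment the tube length equals f_obj + f_eye and |M| = f_obj/f_eye.
So f_obj = 29 f_eye and 29 f_eye + f_eye = 120 cm, giving f_eye = 120/30 = 4.000 cm and f_obj = 116.000 cm.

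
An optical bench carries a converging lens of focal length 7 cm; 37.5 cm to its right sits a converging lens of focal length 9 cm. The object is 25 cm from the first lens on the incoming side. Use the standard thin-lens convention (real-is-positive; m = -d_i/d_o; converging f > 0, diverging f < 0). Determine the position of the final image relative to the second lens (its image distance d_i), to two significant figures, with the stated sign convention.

Applying the thin-lens equation to the first lens, 1/7 = 1/25 + 1/d_i1, which gives d_i1 = 9.722 cm.
The intermediate image is 9.722 cm to the right of lens 1, so d_o2 = L - d_i1 = 37.5 - 9.722 = 27.778 cm.
Applying the thin-lens equation again with f_2 = 9 cm and d_o2 = 27.778 cm gives d_i2 = 13.314 cm.

13 cm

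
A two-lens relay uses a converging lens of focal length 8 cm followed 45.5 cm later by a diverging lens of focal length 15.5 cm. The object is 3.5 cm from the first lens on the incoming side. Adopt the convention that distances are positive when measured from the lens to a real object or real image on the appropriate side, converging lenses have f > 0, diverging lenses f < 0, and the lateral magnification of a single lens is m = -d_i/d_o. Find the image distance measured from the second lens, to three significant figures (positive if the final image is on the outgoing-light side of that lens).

-11.9 cm

Lens 1: 1/d_i1 = 1/f_1 - 1/d_o1 = 1/8 - 1/3.5 = -0.16071 cm^-1, so d_i1 = -6.222 cm.
The intermediate image is virtual, 6.222 cm to the left of lens 1, so d_o2 = L - d_i1 = 45.5 - (-6.222) = 51.722 cm.
Lens 2: 1/d_i2 = 1/f_2 - 1/d_o2 = 1/(-15.5) - 1/(51.722) = -0.08385 cm^-1, so d_i2 = -11.926 cm.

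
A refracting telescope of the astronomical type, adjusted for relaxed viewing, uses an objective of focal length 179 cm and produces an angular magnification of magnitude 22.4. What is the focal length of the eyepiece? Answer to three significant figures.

|M| = f_obj/f_eye, so f_eye = f_obj/|M| = 179/22.4 = 7.991 cm.

7.99 cm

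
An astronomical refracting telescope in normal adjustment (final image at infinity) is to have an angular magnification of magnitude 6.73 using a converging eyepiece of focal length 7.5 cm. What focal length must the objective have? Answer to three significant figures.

50.5 cm

|M| = f_obj/|f_eye|, so f_obj = |M| x |f_eye| = 6.73 x 7.5 = 50.475 cm.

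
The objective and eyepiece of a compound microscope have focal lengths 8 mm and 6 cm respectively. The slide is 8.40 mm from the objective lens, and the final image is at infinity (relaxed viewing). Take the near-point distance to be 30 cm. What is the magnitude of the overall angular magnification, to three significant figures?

Convert to cm: f_obj = 8 mm = 0.8 cm; d_o = 8.40 mm = 0.84 cm.
Objective: 1/d_i = 1/f_obj - 1/d_o = 1/0.8 - 1/0.84 = 0.05952 cm^-1, so d_i = 16.800 cm.
m_obj = -d_i/d_o = -16.800/0.84 = -20.000.
Eyepiece angular magnification (image at infinity): M_eye = D/f_e = 30/6 = 5.000.
Overall M = m_obj x M_eye = (-20.000)(5.000) = -100.00.
|M| = 100.00.

100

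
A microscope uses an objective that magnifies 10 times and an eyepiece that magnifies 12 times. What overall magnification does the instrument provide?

120

The overall magnification of a compound microscope is the product of the objective and eyepiece magnifications:
M = M_obj x M_eye = 10 x 12 = 120.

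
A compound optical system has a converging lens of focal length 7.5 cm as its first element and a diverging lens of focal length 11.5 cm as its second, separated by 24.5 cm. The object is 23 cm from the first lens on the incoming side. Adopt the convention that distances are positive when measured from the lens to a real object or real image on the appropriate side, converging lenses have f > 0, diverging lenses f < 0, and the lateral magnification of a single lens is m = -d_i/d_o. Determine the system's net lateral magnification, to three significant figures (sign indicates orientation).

-0.224

First lens: d_i1 = 1/(1/7.5 - 1/23) = 11.129 cm.
m_1 = -(11.129)/23 = -0.4839.
The intermediate image is 11.129 cm to the right of lens 1, so d_o2 = L - d_i1 = 24.5 - 11.129 = 13.371 cm.
Second lens: d_i2 = 1/(1/(-11.5) - 1/(13.371)) = -6.183 cm.
m_2 = -(-6.183)/(13.371) = 0.4624.
The system's lateral magnification is m_1 m_2 = (-0.4839)(0.4624) = -0.2237.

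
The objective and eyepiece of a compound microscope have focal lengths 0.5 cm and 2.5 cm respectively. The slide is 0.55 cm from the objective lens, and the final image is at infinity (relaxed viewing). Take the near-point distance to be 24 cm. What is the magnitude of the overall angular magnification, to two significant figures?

Objective: 1/d_i = 1/f_obj - 1/d_o = 1/0.5 - 1/0.55 = 0.18182 cm^-1, so d_i = 5.500 cm.
m_obj = -d_i/d_o = -5.500/0.55 = -10.000.
Eyepiece angular magnification (image at infinity): M_eye = D/f_e = 24/2.5 = 9.600.
Overall M = m_obj x M_eye = (-10.000)(9.600) = -96.00.
|M| = 96.00.

96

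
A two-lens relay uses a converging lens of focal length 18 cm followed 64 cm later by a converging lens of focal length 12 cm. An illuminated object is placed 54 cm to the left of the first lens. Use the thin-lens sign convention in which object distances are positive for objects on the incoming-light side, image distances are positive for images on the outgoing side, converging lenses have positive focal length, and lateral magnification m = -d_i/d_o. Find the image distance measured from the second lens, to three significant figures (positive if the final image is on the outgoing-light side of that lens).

Lens 1: 1/d_i1 = 1/f_1 - 1/d_o1 = 1/18 - 1/54 = 0.03704 cm^-1, so d_i1 = 27.000 cm.
That image sits 37.000 cm in front of the second lens, so d_o2 = 37.000 cm.
Lens 2: 1/d_i2 = 1/f_2 - 1/d_o2 = 1/12 - 1/(37.000) = 0.05631 cm^-1, so d_i2 = 17.760 cm.

17.8 cm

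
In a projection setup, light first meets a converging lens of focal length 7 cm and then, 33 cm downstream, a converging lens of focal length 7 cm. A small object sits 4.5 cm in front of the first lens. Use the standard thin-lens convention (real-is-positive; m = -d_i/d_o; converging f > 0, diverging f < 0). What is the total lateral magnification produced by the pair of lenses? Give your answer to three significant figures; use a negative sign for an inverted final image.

Applying the thin-lens equation to the first lens, 1/7 = 1/4.5 + 1/d_i1, which gives d_i1 = -12.600 cm.
Its lateral magnification is m_1 = -d_i1/d_o1 = -(-12.600)/4.5 = 2.8000.
The intermediate image is virtual, 12.600 cm to the left of lens 1, so d_o2 = L - d_i1 = 33 - (-12.600) = 45.600 cm.
Applying the thin-lens equation again with f_2 = 7 cm and d_o2 = 45.600 cm gives d_i2 = 8.269 cm.
m_2 = -(8.269)/(45.600) = -0.1813.
The system's lateral magnification is m_1 m_2 = (2.8000)(-0.1813) = -0.5078.

-0.508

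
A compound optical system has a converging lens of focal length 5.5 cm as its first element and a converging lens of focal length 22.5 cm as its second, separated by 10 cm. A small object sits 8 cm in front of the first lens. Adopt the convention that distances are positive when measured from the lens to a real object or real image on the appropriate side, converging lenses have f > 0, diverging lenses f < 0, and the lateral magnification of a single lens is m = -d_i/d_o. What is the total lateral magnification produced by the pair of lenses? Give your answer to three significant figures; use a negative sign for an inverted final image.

-1.64

Lens 1: 1/d_i1 = 1/f_1 - 1/d_o1 = 1/5.5 - 1/8 = 0.05682 cm^-1, so d_i1 = 17.600 cm.
m_1 = -(17.600)/8 = -2.2000.
This image would form 17.600 cm past lens 1, i.e. 7.600 cm beyond lens 2, so it is a virtual object for lens 2: d_o2 = 10 - 17.600 = -7.600 cm.
Lens 2: 1/d_i2 = 1/f_2 - 1/d_o2 = 1/22.5 - 1/(-7.600) = 0.17602 cm^-1, so d_i2 = 5.681 cm.
m_2 = -(5.681)/(-7.600) = 0.7475.
Total m = m_1 x m_2 = (-2.2000)(0.7475) = -1.6445.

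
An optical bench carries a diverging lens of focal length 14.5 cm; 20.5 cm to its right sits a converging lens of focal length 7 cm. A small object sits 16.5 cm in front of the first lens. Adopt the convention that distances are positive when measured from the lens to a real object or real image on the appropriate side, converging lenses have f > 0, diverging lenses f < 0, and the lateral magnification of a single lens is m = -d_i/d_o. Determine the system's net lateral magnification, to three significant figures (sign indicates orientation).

-0.154

Applying the thin-lens equation to the first lens, 1/(-14.5) = 1/16.5 + 1/d_i1, which gives d_i1 = -7.718 cm.
Its lateral magnification is m_1 = -d_i1/d_o1 = -(-7.718)/16.5 = 0.4677.
With d_i1 < 0 the first image is virtual and lies on the object side; the object distance for lens 2 is d_o2 = 20.5 - (-7.718) = 28.218 cm.
Applying the thin-lens equation again with f_2 = 7 cm and d_o2 = 28.218 cm gives d_i2 = 9.309 cm.
m_2 = -(9.309)/(28.218) = -0.3299.
Overall magnification: m = m_1 m_2 = -0.1543.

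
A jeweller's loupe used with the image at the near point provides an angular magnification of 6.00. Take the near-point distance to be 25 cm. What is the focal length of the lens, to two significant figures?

For the image at the near point, M = 1 + D/f.
f = D/(M - 1) = 25/(6.0 - 1) = 5.000 cm.

5.0 cm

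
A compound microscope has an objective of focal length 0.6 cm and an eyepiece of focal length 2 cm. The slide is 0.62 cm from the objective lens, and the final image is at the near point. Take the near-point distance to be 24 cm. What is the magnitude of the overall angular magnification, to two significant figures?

390

Objective: 1/d_i = 1/f_obj - 1/d_o = 1/0.6 - 1/0.62 = 0.05376 cm^-1, so d_i = 18.600 cm.
m_obj = -d_i/d_o = -18.600/0.62 = -30.000.
Eyepiece angular magnification (image at near point): M_eye = 1 + D/f_e = 1 + 24/2 = 13.000.
Overall M = m_obj x M_eye = (-30.000)(13.000) = -390.00.
|M| = 390.00.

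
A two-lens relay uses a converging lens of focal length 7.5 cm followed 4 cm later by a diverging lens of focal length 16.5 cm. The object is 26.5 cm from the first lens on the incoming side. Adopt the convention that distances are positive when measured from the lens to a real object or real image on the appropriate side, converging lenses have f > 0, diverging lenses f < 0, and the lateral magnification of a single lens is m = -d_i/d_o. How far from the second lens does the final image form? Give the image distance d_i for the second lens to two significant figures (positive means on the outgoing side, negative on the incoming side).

11 cm

First lens: d_i1 = 1/(1/7.5 - 1/26.5) = 10.461 cm.
Since 10.461 cm > 4 cm, the first image lies past the second lens and serves as a virtual object: d_o2 = L - d_i1 = -6.461 cm.
Second lens: d_i2 = 1/(1/(-16.5) - 1/(-6.461)) = 10.618 cm.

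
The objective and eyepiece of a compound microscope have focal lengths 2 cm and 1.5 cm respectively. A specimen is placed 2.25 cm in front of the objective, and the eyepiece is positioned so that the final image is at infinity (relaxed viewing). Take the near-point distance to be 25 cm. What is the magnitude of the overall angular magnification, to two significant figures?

130

Objective: 1/d_i = 1/f_obj - 1/d_o = 1/2 - 1/2.25 = 0.05556 cm^-1, so d_i = 18.000 cm.
m_obj = -d_i/d_o = -18.000/2.25 = -8.000.
Eyepiece angular magnification (image at infinity): M_eye = D/f_e = 25/1.5 = 16.667.
Overall M = m_obj x M_eye = (-8.000)(16.667) = -133.33.
|M| = 133.33.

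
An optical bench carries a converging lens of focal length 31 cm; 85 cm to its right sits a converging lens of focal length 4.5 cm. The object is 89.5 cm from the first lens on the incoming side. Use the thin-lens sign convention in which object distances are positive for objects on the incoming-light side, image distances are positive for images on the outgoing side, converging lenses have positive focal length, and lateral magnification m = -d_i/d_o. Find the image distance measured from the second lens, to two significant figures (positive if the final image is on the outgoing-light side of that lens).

First lens: d_i1 = 1/(1/31 - 1/89.5) = 47.427 cm.
Object distance for lens 2: d_o2 = 85 - 47.427 = 37.573 cm.
Second lens: d_i2 = 1/(1/4.5 - 1/(37.573)) = 5.112 cm.

5.1 cm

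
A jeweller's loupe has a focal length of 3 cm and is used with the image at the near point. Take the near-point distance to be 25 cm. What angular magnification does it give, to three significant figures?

M = 1 + D/f = 1 + 25/3 = 9.333.

9.33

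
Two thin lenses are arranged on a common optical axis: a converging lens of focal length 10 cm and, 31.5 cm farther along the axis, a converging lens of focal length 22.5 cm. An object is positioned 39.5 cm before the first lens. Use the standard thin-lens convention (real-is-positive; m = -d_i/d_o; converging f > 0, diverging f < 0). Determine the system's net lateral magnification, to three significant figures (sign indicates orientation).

-1.74

Lens 1: 1/d_i1 = 1/f_1 - 1/d_o1 = 1/10 - 1/39.5 = 0.07468 cm^-1, so d_i1 = 13.390 cm.
m_1 = -(13.390)/39.5 = -0.3390.
The intermediate image is 13.390 cm to the right of lens 1, so d_o2 = L - d_i1 = 31.5 - 13.390 = 18.110 cm.
Lens 2: 1/d_i2 = 1/f_2 - 1/d_o2 = 1/22.5 - 1/(18.110) = -0.01077 cm^-1, so d_i2 = -92.823 cm.
m_2 = -(-92.823)/(18.110) = 5.1255.
Overall magnification: m = m_1 m_2 = -1.7375.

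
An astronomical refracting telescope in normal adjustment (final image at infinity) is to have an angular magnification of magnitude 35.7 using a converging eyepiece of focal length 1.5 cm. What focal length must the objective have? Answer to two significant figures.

54 cm

|M| = f_obj/|f_eye|, so f_obj = |M| x |f_eye| = 35.7 x 1.5 = 53.550 cm.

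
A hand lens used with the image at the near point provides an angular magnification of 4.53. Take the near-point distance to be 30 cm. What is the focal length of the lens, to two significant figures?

For the image at the near point, M = 1 + D/f.
f = D/(M - 1) = 30/(4.53 - 1) = 8.499 cm.

8.5 cm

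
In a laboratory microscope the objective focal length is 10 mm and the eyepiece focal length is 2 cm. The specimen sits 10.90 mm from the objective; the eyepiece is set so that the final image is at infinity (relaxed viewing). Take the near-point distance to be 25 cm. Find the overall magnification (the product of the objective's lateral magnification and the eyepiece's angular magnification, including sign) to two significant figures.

-140

Convert to cm: f_obj = 10 mm = 1 cm; d_o = 10.90 mm = 1.09 cm.
Objective: 1/d_i = 1/f_obj - 1/d_o = 1/1 - 1/1.09 = 0.08257 cm^-1, so d_i = 12.111 cm.
m_obj = -d_i/d_o = -12.111/1.09 = -11.111.
Eyepiece angular magnification (image at infinity): M_eye = D/f_e = 25/2 = 12.500.
Overall M = m_obj x M_eye = (-11.111)(12.500) = -138.89.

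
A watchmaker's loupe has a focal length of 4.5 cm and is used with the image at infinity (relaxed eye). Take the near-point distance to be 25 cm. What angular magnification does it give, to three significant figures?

M = D/f = 25/4.5 = 5.556.

5.56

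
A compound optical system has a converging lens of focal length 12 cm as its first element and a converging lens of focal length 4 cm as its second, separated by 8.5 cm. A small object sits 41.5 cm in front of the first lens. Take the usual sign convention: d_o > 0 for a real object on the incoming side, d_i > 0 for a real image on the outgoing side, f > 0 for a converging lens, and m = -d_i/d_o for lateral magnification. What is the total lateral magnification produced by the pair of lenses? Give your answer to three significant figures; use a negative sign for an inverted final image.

Applying the thin-lens equation to the first lens, 1/12 = 1/41.5 + 1/d_i1, which gives d_i1 = 16.881 cm.
Its lateral magnification is m_1 = -d_i1/d_o1 = -(16.881)/41.5 = -0.4068.
This image would form 16.881 cm past lens 1, i.e. 8.381 cm beyond lens 2, so it is a virtual object for lens 2: d_o2 = 8.5 - 16.881 = -8.381 cm.
Applying the thin-lens equation again with f_2 = 4 cm and d_o2 = -8.381 cm gives d_i2 = 2.708 cm.
m_2 = -(2.708)/(-8.381) = 0.3231.
Total m = m_1 x m_2 = (-0.4068)(0.3231) = -0.1314.

-0.131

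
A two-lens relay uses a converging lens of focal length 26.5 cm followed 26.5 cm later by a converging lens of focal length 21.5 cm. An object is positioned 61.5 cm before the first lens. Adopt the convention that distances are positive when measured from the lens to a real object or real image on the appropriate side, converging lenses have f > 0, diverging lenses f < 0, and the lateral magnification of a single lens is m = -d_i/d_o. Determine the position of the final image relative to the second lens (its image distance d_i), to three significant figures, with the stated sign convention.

10.4 cm

First lens: d_i1 = 1/(1/26.5 - 1/61.5) = 46.564 cm.
This image would form 46.564 cm past lens 1, i.e. 20.064 cm beyond lens 2, so it is a virtual object for lens 2: d_o2 = 26.5 - 46.564 = -20.064 cm.
Second lens: d_i2 = 1/(1/21.5 - 1/(-20.064)) = 10.379 cm.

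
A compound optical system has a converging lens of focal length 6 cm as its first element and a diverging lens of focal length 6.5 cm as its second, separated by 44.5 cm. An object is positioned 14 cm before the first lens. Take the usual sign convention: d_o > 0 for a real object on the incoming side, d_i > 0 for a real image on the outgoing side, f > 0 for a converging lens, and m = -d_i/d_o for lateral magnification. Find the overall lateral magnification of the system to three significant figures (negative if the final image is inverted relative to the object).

Applying the thin-lens equation to the first lens, 1/6 = 1/14 + 1/d_i1, which gives d_i1 = 10.500 cm.
Its lateral magnification is m_1 = -d_i1/d_o1 = -(10.500)/14 = -0.7500.
That image sits 34.000 cm in front of the second lens, so d_o2 = 34.000 cm.
Applying the thin-lens equation again with f_2 = -6.5 cm and d_o2 = 34.000 cm gives d_i2 = -5.457 cm.
m_2 = -(-5.457)/(34.000) = 0.1605.
The system's lateral magnification is m_1 m_2 = (-0.7500)(0.1605) = -0.1204.

-0.120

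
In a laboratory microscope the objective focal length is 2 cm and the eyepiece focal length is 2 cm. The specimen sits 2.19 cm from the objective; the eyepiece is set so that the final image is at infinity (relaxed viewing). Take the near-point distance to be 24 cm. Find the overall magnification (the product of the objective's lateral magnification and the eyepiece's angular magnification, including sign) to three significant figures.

-126

Objective: 1/d_i = 1/f_obj - 1/d_o = 1/2 - 1/2.19 = 0.04338 cm^-1, so d_i = 23.053 cm.
m_obj = -d_i/d_o = -23.053/2.19 = -10.526.
Eyepiece angular magnification (image at infinity): M_eye = D/f_e = 24/2 = 12.000.
Overall M = m_obj x M_eye = (-10.526)(12.000) = -126.32.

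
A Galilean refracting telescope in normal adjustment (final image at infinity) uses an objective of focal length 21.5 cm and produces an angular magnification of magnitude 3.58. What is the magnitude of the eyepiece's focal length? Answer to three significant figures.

|M| = f_obj/|f_eye|, so |f_eye| = f_obj/|M| = 21.5/3.58 = 6.006 cm.
(The eyepiece is diverging, so its signed focal length is -6.006 cm.)

6.01 cm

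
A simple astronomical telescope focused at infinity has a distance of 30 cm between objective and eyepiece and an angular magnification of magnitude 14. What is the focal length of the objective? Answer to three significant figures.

In normal adjustment the tube length equals f_obj + f_eye and |M| = f_obj/f_eye.
So f_obj = 14 f_eye and 14 f_eye + f_eye = 30 cm, giving f_eye = 30/15 = 2.000 cm and f_obj = 28.000 cm.

28.0 cm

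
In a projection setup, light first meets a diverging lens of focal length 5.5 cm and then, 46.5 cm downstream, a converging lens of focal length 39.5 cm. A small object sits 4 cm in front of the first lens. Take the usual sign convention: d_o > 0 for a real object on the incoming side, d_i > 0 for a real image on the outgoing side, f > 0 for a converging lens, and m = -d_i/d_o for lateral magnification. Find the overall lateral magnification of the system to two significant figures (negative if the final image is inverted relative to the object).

-2.5

Lens 1: 1/d_i1 = 1/f_1 - 1/d_o1 = 1/(-5.5) - 1/4 = -0.43182 cm^-1, so d_i1 = -2.316 cm.
m_1 = -(-2.316)/4 = 0.5789.
With d_i1 < 0 the first image is virtual and lies on the object side; the object distance for lens 2 is d_o2 = 46.5 - (-2.316) = 48.816 cm.
Lens 2: 1/d_i2 = 1/f_2 - 1/d_o2 = 1/39.5 - 1/(48.816) = 0.00483 cm^-1, so d_i2 = 206.984 cm.
m_2 = -(206.984)/(48.816) = -4.2401.
Total m = m_1 x m_2 = (0.5789)(-4.2401) = -2.4548.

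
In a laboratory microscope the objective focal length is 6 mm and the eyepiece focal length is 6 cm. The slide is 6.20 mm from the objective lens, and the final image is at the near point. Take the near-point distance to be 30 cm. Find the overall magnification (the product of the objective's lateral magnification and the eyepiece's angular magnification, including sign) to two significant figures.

Convert to cm: f_obj = 6 mm = 0.6 cm; d_o = 6.20 mm = 0.62 cm.
Objective: 1/d_i = 1/f_obj - 1/d_o = 1/0.6 - 1/0.62 = 0.05376 cm^-1, so d_i = 18.600 cm.
m_obj = -d_i/d_o = -18.600/0.62 = -30.000.
Eyepiece angular magnification (image at near point): M_eye = 1 + D/f_e = 1 + 30/6 = 6.000.
Overall M = m_obj x M_eye = (-30.000)(6.000) = -180.00.

-180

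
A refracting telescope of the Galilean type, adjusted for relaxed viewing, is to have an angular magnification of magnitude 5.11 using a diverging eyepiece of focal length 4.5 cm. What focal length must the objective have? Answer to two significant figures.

23 cm

|M| = f_obj/|f_eye|, so f_obj = |M| x |f_eye| = 5.11 x 4.5 = 22.995 cm.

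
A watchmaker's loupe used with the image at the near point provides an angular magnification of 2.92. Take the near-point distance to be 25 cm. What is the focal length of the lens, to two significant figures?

For the image at the near point, M = 1 + D/f.
f = D/(M - 1) = 25/(2.92 - 1) = 13.021 cm.

13 cm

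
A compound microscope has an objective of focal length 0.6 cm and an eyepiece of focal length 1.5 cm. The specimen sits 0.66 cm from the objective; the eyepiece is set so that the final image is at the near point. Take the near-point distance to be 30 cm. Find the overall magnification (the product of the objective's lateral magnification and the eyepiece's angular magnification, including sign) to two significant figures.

Objective: 1/d_i = 1/f_obj - 1/d_o = 1/0.6 - 1/0.66 = 0.15152 cm^-1, so d_i = 6.600 cm.
m_obj = -d_i/d_o = -6.600/0.66 = -10.000.
Eyepiece angular magnification (image at near point): M_eye = 1 + D/f_e = 1 + 30/1.5 = 21.000.
Overall M = m_obj x M_eye = (-10.000)(21.000) = -210.00.

-210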